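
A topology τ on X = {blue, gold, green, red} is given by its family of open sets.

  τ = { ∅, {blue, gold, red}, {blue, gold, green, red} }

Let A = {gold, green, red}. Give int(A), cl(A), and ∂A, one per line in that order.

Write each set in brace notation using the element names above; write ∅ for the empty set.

U open, U⊆A: ∅. int(A) = ⋃ = ∅
X∖A={blue}, int(X∖A)=∅, hence cl(A)={blue, gold, green, red}
∂A: remove int from cl → {blue, gold, green, red}

int(A) = ∅
cl(A)  = {blue, gold, green, red}
∂A     = {blue, gold, green, red}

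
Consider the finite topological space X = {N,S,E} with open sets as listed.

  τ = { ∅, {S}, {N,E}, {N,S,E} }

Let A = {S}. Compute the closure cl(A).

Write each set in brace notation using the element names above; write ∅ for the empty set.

cl via duality: int({N,E}) = {N,E}, so X∖{N,E} = {S}

{S}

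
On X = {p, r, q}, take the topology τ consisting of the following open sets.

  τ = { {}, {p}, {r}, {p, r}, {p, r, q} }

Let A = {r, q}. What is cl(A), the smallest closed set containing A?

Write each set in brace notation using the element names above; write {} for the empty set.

complement {p}; its interior {p}; cl(A) = X∖{p} = {r, q}

{r, q}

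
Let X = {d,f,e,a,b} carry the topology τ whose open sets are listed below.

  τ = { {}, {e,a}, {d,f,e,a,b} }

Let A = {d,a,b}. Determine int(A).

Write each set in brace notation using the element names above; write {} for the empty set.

opens ⊆ A: {}; union → int = {}

{}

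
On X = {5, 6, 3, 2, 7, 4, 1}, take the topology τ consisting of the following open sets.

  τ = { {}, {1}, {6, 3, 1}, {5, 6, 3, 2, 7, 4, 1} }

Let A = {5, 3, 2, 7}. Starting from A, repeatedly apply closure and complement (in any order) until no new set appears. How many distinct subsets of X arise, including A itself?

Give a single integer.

complement {6, 4, 1}; its interior {1}; cl(A) = X∖{1} = {5, 6, 3, 2, 7, 4}
With k = closure, c = complement:
  1. A     = {5, 3, 2, 7}
  2. kA    = {5, 6, 3, 2, 7, 4}
  3. cA    = {6, 4, 1}
  4. ckA   = {1}
  5. kcA   = {5, 6, 3, 2, 7, 4, 1}
  6. ckcA  = {}
k, c of each give nothing new

6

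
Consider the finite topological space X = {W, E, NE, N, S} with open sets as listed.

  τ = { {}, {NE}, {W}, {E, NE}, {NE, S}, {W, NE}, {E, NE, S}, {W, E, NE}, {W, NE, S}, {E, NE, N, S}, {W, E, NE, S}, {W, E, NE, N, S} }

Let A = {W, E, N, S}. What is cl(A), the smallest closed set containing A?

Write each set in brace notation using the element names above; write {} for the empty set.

complement {NE}; its interior {NE}; cl(A) = X∖{NE} = {W, E, N, S}

{W, E, N, S}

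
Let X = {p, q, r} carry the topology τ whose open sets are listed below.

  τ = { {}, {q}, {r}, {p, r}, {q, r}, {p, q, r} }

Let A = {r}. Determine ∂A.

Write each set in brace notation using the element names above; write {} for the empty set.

interior: largest open inside A is {r} (from {}, {r})
cl via duality: int({p, q}) = {q}, so X∖{q} = {p, r}
cl∖int = {p}

{p}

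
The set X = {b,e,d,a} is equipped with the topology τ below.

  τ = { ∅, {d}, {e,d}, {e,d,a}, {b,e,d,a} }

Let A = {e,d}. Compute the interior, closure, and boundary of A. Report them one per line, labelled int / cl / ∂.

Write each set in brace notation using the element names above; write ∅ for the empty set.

interior: largest open inside A is {e,d} (from ∅, {d}, {e,d})
cl via duality: int({b,a}) = ∅, so X∖∅ = {b,e,d,a}
cl∖int = {b,a}

int(A) = {e,d}
cl(A)  = {b,e,d,a}
∂A     = {b,a}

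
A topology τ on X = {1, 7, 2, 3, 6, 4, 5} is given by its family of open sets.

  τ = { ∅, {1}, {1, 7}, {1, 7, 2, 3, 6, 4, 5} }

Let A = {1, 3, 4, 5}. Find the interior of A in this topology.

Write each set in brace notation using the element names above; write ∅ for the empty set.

interior: largest open inside A is {1} (from ∅, {1})

{1}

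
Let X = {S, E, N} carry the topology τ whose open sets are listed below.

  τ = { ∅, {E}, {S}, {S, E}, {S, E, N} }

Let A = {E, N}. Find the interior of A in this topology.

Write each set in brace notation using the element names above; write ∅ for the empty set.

interior: largest open inside A is {E} (from ∅, {E})

{E}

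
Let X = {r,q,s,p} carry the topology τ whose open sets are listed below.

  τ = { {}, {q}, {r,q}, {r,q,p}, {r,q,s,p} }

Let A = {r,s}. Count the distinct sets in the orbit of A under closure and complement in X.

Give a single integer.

closure: X∖int(X∖A) = X∖{q} = {r,s,p}
Let k=closure and c=complement:
  1. A     = {r,s}
  2. kA    = {r,s,p}
  3. cA    = {q,p}
  4. ckA   = {q}
  5. kcA   = {r,q,s,p}
  6. ckcA  = {}
— saturated at 6

6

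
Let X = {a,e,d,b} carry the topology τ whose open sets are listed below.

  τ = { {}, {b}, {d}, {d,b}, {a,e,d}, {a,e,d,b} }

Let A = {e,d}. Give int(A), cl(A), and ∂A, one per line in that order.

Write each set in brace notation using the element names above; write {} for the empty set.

int(A) = {d}
cl(A)  = {a,e,d}
∂A     = {a,e}

U open, U⊆A: {}, {d}. int(A) = ⋃ = {d}
X∖A={a,b}, int(X∖A)={b}, hence cl(A)={a,e,d}
∂A: remove int from cl → {a,e}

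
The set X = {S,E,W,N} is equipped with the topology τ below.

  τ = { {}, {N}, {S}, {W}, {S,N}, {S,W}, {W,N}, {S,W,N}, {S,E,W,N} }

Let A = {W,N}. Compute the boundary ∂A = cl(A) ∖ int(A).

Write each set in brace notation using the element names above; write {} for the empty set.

U open, U⊆A: {}, {N}, {W}, {W,N}. int(A) = ⋃ = {W,N}
X∖A={S,E}, int(X∖A)={S}, hence cl(A)={E,W,N}
∂A: remove int from cl → {E}

{E}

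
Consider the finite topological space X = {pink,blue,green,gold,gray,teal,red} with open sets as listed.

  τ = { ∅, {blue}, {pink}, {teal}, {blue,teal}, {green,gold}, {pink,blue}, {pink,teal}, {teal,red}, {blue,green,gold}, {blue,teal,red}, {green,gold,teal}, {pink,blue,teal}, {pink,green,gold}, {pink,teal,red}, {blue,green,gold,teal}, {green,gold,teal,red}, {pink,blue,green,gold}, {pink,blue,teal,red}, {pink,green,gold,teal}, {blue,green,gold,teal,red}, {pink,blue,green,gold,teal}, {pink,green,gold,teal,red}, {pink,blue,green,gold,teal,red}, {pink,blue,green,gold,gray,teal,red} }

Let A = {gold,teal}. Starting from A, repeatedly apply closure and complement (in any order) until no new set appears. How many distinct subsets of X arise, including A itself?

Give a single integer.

complement {pink,blue,green,gray,red}; its interior {pink,blue}; cl(A) = X∖{pink,blue} = {green,gold,gray,teal,red}
With k = closure, c = complement:
  1. A     = {gold,teal}
  2. kA    = {green,gold,gray,teal,red}
  3. cA    = {pink,blue,green,gray,red}
  4. ckA   = {pink,blue}
  5. kcA   = {pink,blue,green,gold,gray,red}
  6. kckA  = {pink,blue,gray}
  7. ckcA  = {teal}
  8. ckckA = {green,gold,teal,red}
  9. kckcA = {gray,teal,red}
  10. ckckcA = {pink,blue,green,gold}
  11. kckckcA = {pink,blue,green,gold,gray}
  12. ckckckcA = {teal,red}
k, c of each give nothing new

12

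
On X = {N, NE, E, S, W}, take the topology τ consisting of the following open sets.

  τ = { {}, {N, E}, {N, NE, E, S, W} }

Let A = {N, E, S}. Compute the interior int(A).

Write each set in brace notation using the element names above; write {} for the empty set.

{N, E}

opens ⊆ A: {}, {N, E}; union → int = {N, E}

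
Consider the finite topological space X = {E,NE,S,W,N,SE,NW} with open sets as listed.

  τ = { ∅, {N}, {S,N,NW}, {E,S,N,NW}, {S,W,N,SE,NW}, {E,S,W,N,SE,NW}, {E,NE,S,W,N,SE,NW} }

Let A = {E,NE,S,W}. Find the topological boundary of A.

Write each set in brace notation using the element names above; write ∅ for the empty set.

opens ⊆ A: ∅; union → int = ∅
complement {N,SE,NW}; its interior {N}; cl(A) = X∖{N} = {E,NE,S,W,SE,NW}
boundary = {E,NE,S,W,SE,NW} ∖ ∅ = {E,NE,S,W,SE,NW}

{E,NE,S,W,SE,NW}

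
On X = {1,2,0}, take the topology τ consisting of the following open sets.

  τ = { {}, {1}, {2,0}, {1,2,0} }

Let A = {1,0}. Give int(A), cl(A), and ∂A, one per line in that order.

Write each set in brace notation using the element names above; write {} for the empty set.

open subsets of A: {}, {1}; so int(A) = {1}
closure: X∖int(X∖A) = X∖{} = {1,2,0}
∂A = {1,2,0} minus {1} = {2,0}

int(A) = {1}
cl(A)  = {1,2,0}
∂A     = {2,0}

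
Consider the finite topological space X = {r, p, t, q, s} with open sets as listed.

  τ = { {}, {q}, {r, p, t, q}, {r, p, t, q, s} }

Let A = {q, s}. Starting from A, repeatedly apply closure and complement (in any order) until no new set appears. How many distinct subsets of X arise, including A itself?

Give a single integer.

X∖A={r, p, t}, int(X∖A)={}, hence cl(A)={r, p, t, q, s}
Orbit (k=closure, c=complement):
  1. A     = {q, s}
  2. kA    = {r, p, t, q, s}
  3. cA    = {r, p, t}
  4. ckA   = {}
  5. kcA   = {r, p, t, s}
  6. ckcA  = {q}
(closed under both — stop)

6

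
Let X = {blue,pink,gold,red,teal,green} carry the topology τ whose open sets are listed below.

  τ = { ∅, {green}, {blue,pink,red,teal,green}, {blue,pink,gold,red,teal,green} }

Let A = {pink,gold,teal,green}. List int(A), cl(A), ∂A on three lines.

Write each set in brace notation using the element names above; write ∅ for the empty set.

int(A) = {green}
cl(A)  = {blue,pink,gold,red,teal,green}
∂A     = {blue,pink,gold,red,teal}

U open, U⊆A: ∅, {green}. int(A) = ⋃ = {green}
X∖A={blue,red}, int(X∖A)=∅, hence cl(A)={blue,pink,gold,red,teal,green}
∂A: remove int from cl → {blue,pink,gold,red,teal}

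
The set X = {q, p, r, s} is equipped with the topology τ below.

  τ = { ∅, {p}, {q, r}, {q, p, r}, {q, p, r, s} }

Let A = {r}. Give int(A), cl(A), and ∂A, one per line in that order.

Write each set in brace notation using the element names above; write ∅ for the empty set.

int(A) = ∅
cl(A)  = {q, r, s}
∂A     = {q, r, s}

opens ⊆ A: ∅; union → int = ∅
complement {q, p, s}; its interior {p}; cl(A) = X∖{p} = {q, r, s}
boundary = {q, r, s} ∖ ∅ = {q, r, s}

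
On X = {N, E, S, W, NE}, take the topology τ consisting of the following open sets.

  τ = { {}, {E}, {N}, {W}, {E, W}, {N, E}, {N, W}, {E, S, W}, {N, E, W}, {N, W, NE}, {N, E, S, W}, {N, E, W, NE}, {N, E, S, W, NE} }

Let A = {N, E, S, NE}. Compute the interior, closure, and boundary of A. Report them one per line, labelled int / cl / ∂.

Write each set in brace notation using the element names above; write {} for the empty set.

U open, U⊆A: {}, {N}, {E}, {N, E}. int(A) = ⋃ = {N, E}
X∖A={W}, int(X∖A)={W}, hence cl(A)={N, E, S, NE}
∂A: remove int from cl → {S, NE}

int(A) = {N, E}
cl(A)  = {N, E, S, NE}
∂A     = {S, NE}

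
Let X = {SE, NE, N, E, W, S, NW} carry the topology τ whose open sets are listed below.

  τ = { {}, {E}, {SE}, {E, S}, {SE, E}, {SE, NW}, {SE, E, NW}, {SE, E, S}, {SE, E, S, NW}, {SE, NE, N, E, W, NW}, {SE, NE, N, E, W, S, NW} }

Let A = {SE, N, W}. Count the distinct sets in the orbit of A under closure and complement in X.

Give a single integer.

8

X∖A={NE, E, S, NW}, int(X∖A)={E, S}, hence cl(A)={SE, NE, N, W, NW}
Orbit (k=closure, c=complement):
  1. A     = {SE, N, W}
  2. kA    = {SE, NE, N, W, NW}
  3. cA    = {NE, E, S, NW}
  4. ckA   = {E, S}
  5. kcA   = {NE, N, E, W, S, NW}
  6. kckA  = {NE, N, E, W, S}
  7. ckcA  = {SE}
  8. ckckA = {SE, NW}
(closed under both — stop)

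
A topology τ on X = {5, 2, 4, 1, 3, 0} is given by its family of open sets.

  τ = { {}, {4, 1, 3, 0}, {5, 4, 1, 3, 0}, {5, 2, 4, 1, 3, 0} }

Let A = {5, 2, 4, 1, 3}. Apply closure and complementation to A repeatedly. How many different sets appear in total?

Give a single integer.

cl via duality: int({0}) = {}, so X∖{} = {5, 2, 4, 1, 3, 0}
Write k for closure, c for complement:
  1. A     = {5, 2, 4, 1, 3}
  2. kA    = {5, 2, 4, 1, 3, 0}
  3. cA    = {0}
  4. ckA   = {}
applying k or c yields no new set

4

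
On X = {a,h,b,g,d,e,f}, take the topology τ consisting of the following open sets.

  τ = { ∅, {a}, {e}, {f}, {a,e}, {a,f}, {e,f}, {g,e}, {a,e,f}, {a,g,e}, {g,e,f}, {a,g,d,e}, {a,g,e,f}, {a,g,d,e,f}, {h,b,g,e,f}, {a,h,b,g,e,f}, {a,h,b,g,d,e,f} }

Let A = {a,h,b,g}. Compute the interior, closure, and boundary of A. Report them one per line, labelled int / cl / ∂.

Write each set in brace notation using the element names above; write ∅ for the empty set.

int(A) = {a}
cl(A)  = {a,h,b,g,d}
∂A     = {h,b,g,d}

U open, U⊆A: ∅, {a}. int(A) = ⋃ = {a}
X∖A={d,e,f}, int(X∖A)={e,f}, hence cl(A)={a,h,b,g,d}
∂A: remove int from cl → {h,b,g,d}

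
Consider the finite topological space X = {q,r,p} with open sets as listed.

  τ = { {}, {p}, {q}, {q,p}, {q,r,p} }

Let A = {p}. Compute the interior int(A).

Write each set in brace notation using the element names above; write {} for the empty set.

open subsets of A: {}, {p}; so int(A) = {p}

{p}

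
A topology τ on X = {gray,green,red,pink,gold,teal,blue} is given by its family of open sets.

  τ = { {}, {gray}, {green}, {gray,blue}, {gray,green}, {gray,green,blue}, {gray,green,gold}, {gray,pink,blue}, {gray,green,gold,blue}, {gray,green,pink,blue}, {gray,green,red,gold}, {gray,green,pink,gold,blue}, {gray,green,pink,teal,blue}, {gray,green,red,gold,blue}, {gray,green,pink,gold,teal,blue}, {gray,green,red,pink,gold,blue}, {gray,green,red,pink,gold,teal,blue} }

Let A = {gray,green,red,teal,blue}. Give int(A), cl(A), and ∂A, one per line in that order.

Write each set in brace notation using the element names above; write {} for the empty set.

interior: largest open inside A is {gray,green,blue} (from {}, {green}, {gray}, {gray,green}, {gray,blue}, {gray,green,blue})
cl via duality: int({pink,gold}) = {}, so X∖{} = {gray,green,red,pink,gold,teal,blue}
cl∖int = {red,pink,gold,teal}

int(A) = {gray,green,blue}
cl(A)  = {gray,green,red,pink,gold,teal,blue}
∂A     = {red,pink,gold,teal}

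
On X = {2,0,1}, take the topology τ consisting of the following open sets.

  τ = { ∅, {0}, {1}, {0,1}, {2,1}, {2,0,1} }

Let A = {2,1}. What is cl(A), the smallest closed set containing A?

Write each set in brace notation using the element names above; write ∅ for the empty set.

{2,1}

X∖A={0}, int(X∖A)={0}, hence cl(A)={2,1}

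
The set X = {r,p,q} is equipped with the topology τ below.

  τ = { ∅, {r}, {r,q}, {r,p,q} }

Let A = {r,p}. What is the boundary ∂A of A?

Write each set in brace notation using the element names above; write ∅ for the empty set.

opens ⊆ A: ∅, {r}; union → int = {r}
complement {q}; its interior ∅; cl(A) = X∖∅ = {r,p,q}
boundary = {r,p,q} ∖ {r} = {p,q}

{p,q}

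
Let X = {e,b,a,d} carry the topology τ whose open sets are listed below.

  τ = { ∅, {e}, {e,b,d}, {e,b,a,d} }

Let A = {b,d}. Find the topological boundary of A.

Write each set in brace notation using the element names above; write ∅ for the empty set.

interior: largest open inside A is ∅ (from ∅)
cl via duality: int({e,a}) = {e}, so X∖{e} = {b,a,d}
cl∖int = {b,a,d}

{b,a,d}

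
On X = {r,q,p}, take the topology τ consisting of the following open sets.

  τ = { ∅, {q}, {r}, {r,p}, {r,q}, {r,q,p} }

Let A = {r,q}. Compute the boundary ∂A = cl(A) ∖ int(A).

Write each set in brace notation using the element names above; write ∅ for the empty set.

{p}

interior: largest open inside A is {r,q} (from ∅, {q}, {r}, {r,q})
cl via duality: int({p}) = ∅, so X∖∅ = {r,q,p}
cl∖int = {p}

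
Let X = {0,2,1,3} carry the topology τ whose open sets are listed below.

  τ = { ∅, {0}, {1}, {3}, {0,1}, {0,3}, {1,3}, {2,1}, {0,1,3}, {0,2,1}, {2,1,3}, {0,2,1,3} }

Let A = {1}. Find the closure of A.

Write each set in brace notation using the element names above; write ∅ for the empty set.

{2,1}

cl via duality: int({0,2,3}) = {0,3}, so X∖{0,3} = {2,1}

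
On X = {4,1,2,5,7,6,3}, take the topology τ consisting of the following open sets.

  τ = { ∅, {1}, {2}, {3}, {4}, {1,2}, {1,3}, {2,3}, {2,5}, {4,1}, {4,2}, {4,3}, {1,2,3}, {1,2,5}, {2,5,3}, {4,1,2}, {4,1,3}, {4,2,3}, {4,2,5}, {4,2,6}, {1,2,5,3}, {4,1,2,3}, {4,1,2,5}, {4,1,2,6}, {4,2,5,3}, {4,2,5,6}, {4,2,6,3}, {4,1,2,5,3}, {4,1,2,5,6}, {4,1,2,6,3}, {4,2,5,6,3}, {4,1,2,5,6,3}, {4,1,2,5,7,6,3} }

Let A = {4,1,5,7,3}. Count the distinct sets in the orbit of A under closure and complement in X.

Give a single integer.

8

cl via duality: int({2,6}) = {2}, so X∖{2} = {4,1,5,7,6,3}
Write k for closure, c for complement:
  1. A     = {4,1,5,7,3}
  2. kA    = {4,1,5,7,6,3}
  3. cA    = {2,6}
  4. ckA   = {2}
  5. kcA   = {2,5,7,6}
  6. ckcA  = {4,1,3}
  7. kckcA = {4,1,7,6,3}
  8. ckckcA = {2,5}
applying k or c yields no new set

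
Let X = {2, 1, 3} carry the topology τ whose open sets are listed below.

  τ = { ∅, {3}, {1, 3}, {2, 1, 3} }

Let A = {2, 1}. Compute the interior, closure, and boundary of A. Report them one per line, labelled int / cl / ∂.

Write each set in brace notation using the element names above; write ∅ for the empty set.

int(A) = ∅
cl(A)  = {2, 1}
∂A     = {2, 1}

open subsets of A: ∅; so int(A) = ∅
closure: X∖int(X∖A) = X∖{3} = {2, 1}
∂A = {2, 1} minus ∅ = {2, 1}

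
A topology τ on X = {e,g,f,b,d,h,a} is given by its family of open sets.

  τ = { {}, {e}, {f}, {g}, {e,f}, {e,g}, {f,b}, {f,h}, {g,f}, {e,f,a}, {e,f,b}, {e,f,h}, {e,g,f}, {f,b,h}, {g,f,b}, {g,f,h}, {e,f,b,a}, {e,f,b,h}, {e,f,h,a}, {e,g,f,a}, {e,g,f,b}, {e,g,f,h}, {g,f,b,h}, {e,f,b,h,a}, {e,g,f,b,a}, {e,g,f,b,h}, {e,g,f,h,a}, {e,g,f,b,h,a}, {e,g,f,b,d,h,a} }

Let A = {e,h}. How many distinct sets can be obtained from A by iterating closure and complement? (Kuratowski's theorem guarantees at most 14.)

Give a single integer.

cl via duality: int({g,f,b,d,a}) = {g,f,b}, so X∖{g,f,b} = {e,d,h,a}
Write k for closure, c for complement:
  1. A     = {e,h}
  2. kA    = {e,d,h,a}
  3. cA    = {g,f,b,d,a}
  4. ckA   = {g,f,b}
  5. kcA   = {g,f,b,d,h,a}
  6. ckcA  = {e}
  7. kckcA = {e,d,a}
  8. ckckcA = {g,f,b,h}
applying k or c yields no new set

8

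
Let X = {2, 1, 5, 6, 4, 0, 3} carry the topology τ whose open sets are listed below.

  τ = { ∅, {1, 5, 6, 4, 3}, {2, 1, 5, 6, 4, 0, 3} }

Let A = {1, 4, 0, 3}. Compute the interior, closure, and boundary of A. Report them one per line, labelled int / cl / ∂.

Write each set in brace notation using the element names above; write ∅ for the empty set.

interior: largest open inside A is ∅ (from ∅)
cl via duality: int({2, 5, 6}) = ∅, so X∖∅ = {2, 1, 5, 6, 4, 0, 3}
cl∖int = {2, 1, 5, 6, 4, 0, 3}

int(A) = ∅
cl(A)  = {2, 1, 5, 6, 4, 0, 3}
∂A     = {2, 1, 5, 6, 4, 0, 3}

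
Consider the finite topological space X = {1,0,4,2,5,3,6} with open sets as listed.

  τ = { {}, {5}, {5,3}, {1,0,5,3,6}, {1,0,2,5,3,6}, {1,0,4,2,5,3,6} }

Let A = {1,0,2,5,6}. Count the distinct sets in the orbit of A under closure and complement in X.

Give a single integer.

complement {4,3}; its interior {}; cl(A) = X∖{} = {1,0,4,2,5,3,6}
With k = closure, c = complement:
  1. A     = {1,0,2,5,6}
  2. kA    = {1,0,4,2,5,3,6}
  3. cA    = {4,3}
  4. ckA   = {}
  5. kcA   = {1,0,4,2,3,6}
  6. ckcA  = {5}
k, c of each give nothing new

6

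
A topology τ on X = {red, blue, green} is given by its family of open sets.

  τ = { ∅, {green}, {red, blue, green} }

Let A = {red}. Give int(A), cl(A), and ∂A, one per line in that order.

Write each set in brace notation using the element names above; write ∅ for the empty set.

interior: largest open inside A is ∅ (from ∅)
cl via duality: int({blue, green}) = {green}, so X∖{green} = {red, blue}
cl∖int = {red, blue}

int(A) = ∅
cl(A)  = {red, blue}
∂A     = {red, blue}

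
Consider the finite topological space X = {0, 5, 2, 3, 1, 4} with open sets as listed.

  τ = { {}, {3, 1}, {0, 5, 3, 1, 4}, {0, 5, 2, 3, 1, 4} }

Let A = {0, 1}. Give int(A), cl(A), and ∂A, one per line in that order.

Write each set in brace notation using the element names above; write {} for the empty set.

interior: largest open inside A is {} (from {})
cl via duality: int({5, 2, 3, 4}) = {}, so X∖{} = {0, 5, 2, 3, 1, 4}
cl∖int = {0, 5, 2, 3, 1, 4}

int(A) = {}
cl(A)  = {0, 5, 2, 3, 1, 4}
∂A     = {0, 5, 2, 3, 1, 4}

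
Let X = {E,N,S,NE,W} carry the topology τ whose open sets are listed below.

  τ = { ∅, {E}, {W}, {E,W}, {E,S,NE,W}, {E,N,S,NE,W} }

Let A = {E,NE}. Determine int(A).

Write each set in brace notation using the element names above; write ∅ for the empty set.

open subsets of A: ∅, {E}; so int(A) = {E}

{E}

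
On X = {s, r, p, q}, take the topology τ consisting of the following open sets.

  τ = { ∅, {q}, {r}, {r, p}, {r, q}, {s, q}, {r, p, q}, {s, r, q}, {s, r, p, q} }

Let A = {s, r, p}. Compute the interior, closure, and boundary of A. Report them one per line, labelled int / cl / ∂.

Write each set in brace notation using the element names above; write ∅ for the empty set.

U open, U⊆A: ∅, {r}, {r, p}. int(A) = ⋃ = {r, p}
X∖A={q}, int(X∖A)={q}, hence cl(A)={s, r, p}
∂A: remove int from cl → {s}

int(A) = {r, p}
cl(A)  = {s, r, p}
∂A     = {s}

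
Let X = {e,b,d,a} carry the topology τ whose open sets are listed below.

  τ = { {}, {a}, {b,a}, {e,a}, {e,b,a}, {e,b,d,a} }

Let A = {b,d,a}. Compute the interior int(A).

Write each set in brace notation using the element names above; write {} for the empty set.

open subsets of A: {}, {a}, {b,a}; so int(A) = {b,a}

{b,a}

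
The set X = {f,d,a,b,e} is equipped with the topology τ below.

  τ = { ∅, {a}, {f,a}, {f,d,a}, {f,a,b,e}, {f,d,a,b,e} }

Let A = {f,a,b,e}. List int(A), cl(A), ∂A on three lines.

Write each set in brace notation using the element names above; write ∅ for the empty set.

open subsets of A: ∅, {a}, {f,a}, {f,a,b,e}; so int(A) = {f,a,b,e}
closure: X∖int(X∖A) = X∖∅ = {f,d,a,b,e}
∂A = {f,d,a,b,e} minus {f,a,b,e} = {d}

int(A) = {f,a,b,e}
cl(A)  = {f,d,a,b,e}
∂A     = {d}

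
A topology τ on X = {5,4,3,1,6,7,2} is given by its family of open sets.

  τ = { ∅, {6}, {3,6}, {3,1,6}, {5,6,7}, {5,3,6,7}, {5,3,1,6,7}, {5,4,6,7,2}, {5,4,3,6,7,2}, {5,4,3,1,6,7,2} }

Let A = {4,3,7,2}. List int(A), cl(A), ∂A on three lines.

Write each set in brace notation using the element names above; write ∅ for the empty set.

open subsets of A: ∅; so int(A) = ∅
closure: X∖int(X∖A) = X∖{6} = {5,4,3,1,7,2}
∂A = {5,4,3,1,7,2} minus ∅ = {5,4,3,1,7,2}

int(A) = ∅
cl(A)  = {5,4,3,1,7,2}
∂A     = {5,4,3,1,7,2}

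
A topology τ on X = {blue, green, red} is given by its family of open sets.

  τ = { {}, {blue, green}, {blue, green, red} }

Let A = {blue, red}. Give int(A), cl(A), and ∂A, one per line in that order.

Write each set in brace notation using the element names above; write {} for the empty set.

int(A) = {}
cl(A)  = {blue, green, red}
∂A     = {blue, green, red}

opens ⊆ A: {}; union → int = {}
complement {green}; its interior {}; cl(A) = X∖{} = {blue, green, red}
boundary = {blue, green, red} ∖ {} = {blue, green, red}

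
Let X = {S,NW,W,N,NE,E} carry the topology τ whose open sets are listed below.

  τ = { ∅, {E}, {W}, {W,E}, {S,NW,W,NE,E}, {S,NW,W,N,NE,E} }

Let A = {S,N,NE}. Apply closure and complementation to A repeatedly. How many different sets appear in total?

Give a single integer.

X∖A={NW,W,E}, int(X∖A)={W,E}, hence cl(A)={S,NW,N,NE}
Orbit (k=closure, c=complement):
  1. A     = {S,N,NE}
  2. kA    = {S,NW,N,NE}
  3. cA    = {NW,W,E}
  4. ckA   = {W,E}
  5. kcA   = {S,NW,W,N,NE,E}
  6. ckcA  = ∅
(closed under both — stop)

6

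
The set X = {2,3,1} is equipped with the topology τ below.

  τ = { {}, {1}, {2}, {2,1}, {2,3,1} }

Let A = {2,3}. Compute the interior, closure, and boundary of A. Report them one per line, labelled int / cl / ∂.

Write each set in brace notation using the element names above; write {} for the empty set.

int(A) = {2}
cl(A)  = {2,3}
∂A     = {3}

opens ⊆ A: {}, {2}; union → int = {2}
complement {1}; its interior {1}; cl(A) = X∖{1} = {2,3}
boundary = {2,3} ∖ {2} = {3}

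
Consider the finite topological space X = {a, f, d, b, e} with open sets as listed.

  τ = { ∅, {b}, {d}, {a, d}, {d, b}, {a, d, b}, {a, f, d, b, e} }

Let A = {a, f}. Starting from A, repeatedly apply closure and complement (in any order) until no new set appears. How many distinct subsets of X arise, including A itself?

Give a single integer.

6

complement {d, b, e}; its interior {d, b}; cl(A) = X∖{d, b} = {a, f, e}
With k = closure, c = complement:
  1. A     = {a, f}
  2. kA    = {a, f, e}
  3. cA    = {d, b, e}
  4. ckA   = {d, b}
  5. kcA   = {a, f, d, b, e}
  6. ckcA  = ∅
k, c of each give nothing new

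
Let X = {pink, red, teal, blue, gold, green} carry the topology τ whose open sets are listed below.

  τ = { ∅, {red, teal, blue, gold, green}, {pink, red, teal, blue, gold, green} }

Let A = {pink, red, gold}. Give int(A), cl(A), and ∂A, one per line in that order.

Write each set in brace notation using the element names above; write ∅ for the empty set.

int(A) = ∅
cl(A)  = {pink, red, teal, blue, gold, green}
∂A     = {pink, red, teal, blue, gold, green}

U open, U⊆A: ∅. int(A) = ⋃ = ∅
X∖A={teal, blue, green}, int(X∖A)=∅, hence cl(A)={pink, red, teal, blue, gold, green}
∂A: remove int from cl → {pink, red, teal, blue, gold, green}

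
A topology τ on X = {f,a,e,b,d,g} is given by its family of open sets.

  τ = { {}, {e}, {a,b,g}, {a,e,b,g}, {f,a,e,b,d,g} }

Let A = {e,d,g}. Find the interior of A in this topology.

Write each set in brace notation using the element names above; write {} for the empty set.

interior: largest open inside A is {e} (from {}, {e})

{e}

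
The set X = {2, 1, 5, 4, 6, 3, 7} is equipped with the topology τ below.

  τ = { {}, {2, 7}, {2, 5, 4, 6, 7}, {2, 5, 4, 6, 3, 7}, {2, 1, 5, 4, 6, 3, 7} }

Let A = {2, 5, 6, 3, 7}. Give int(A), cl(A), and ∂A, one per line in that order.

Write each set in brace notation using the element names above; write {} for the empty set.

interior: largest open inside A is {2, 7} (from {}, {2, 7})
cl via duality: int({1, 4}) = {}, so X∖{} = {2, 1, 5, 4, 6, 3, 7}
cl∖int = {1, 5, 4, 6, 3}

int(A) = {2, 7}
cl(A)  = {2, 1, 5, 4, 6, 3, 7}
∂A     = {1, 5, 4, 6, 3}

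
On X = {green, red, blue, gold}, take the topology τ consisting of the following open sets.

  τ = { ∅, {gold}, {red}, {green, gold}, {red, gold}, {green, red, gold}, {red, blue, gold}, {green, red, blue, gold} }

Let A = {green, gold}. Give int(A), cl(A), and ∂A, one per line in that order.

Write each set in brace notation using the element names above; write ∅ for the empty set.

int(A) = {green, gold}
cl(A)  = {green, blue, gold}
∂A     = {blue}

U open, U⊆A: ∅, {gold}, {green, gold}. int(A) = ⋃ = {green, gold}
X∖A={red, blue}, int(X∖A)={red}, hence cl(A)={green, blue, gold}
∂A: remove int from cl → {blue}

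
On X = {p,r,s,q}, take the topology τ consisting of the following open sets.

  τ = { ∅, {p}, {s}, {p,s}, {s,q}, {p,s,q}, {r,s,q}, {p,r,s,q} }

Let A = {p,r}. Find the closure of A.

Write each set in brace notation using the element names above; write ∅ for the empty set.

{p,r}

cl via duality: int({s,q}) = {s,q}, so X∖{s,q} = {p,r}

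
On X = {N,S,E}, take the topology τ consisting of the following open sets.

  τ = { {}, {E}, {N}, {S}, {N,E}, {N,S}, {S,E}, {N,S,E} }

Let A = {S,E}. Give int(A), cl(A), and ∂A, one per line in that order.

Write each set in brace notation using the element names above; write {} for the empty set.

opens ⊆ A: {}, {S}, {E}, {S,E}; union → int = {S,E}
complement {N}; its interior {N}; cl(A) = X∖{N} = {S,E}
boundary = {S,E} ∖ {S,E} = {}

int(A) = {S,E}
cl(A)  = {S,E}
∂A     = {}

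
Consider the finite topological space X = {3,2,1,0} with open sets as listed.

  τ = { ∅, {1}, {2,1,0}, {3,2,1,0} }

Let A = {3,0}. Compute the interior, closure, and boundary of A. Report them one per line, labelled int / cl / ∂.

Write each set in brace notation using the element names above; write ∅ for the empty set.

open subsets of A: ∅; so int(A) = ∅
closure: X∖int(X∖A) = X∖{1} = {3,2,0}
∂A = {3,2,0} minus ∅ = {3,2,0}

int(A) = ∅
cl(A)  = {3,2,0}
∂A     = {3,2,0}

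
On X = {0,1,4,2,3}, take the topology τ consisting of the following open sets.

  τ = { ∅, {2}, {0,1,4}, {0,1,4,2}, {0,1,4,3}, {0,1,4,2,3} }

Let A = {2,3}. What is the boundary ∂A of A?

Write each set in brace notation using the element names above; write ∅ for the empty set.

{3}

open subsets of A: ∅, {2}; so int(A) = {2}
closure: X∖int(X∖A) = X∖{0,1,4} = {2,3}
∂A = {2,3} minus {2} = {3}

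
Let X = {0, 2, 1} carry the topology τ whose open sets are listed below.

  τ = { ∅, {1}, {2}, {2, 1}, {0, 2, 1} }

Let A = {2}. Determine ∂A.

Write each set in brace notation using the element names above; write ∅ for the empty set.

{0}

opens ⊆ A: ∅, {2}; union → int = {2}
complement {0, 1}; its interior {1}; cl(A) = X∖{1} = {0, 2}
boundary = {0, 2} ∖ {2} = {0}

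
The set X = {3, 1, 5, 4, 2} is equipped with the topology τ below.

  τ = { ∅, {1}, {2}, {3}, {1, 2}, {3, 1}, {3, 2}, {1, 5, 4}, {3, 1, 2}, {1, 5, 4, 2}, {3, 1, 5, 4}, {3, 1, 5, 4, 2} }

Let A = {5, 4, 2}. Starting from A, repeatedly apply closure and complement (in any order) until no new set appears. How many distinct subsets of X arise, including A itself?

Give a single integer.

4

X∖A={3, 1}, int(X∖A)={3, 1}, hence cl(A)={5, 4, 2}
Orbit (k=closure, c=complement):
  1. A     = {5, 4, 2}
  2. cA    = {3, 1}
  3. kcA   = {3, 1, 5, 4}
  4. ckcA  = {2}
(closed under both — stop)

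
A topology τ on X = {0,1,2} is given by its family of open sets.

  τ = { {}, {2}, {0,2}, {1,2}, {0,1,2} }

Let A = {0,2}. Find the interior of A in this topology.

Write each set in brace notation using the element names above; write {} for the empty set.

opens ⊆ A: {}, {2}, {0,2}; union → int = {0,2}

{0,2}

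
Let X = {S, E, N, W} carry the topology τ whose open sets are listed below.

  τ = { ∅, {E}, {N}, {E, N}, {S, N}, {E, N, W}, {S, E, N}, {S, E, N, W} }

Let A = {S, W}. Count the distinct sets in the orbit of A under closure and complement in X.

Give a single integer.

complement {E, N}; its interior {E, N}; cl(A) = X∖{E, N} = {S, W}
With k = closure, c = complement:
  1. A     = {S, W}
  2. cA    = {E, N}
  3. kcA   = {S, E, N, W}
  4. ckcA  = ∅
k, c of each give nothing new

4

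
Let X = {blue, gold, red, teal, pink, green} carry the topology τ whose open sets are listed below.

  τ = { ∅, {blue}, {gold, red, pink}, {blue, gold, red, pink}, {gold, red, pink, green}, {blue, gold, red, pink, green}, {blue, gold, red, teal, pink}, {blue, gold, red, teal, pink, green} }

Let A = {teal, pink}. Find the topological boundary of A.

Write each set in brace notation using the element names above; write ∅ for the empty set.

U open, U⊆A: ∅. int(A) = ⋃ = ∅
X∖A={blue, gold, red, green}, int(X∖A)={blue}, hence cl(A)={gold, red, teal, pink, green}
∂A: remove int from cl → {gold, red, teal, pink, green}

{gold, red, teal, pink, green}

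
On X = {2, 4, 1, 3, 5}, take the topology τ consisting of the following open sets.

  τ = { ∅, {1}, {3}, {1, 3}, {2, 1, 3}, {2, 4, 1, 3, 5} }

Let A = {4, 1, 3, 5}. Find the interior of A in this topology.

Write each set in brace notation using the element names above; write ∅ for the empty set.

U open, U⊆A: ∅, {3}, {1}, {1, 3}. int(A) = ⋃ = {1, 3}

{1, 3}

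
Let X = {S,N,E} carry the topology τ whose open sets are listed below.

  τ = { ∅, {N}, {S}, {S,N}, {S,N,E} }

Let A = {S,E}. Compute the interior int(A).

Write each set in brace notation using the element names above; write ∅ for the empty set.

interior: largest open inside A is {S} (from ∅, {S})

{S}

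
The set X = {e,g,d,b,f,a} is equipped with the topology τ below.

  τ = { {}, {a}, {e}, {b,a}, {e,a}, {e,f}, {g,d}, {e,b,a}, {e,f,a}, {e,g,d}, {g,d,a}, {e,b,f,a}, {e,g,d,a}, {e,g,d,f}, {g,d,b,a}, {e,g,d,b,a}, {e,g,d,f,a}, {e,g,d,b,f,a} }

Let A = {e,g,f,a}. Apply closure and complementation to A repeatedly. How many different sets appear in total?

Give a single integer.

X∖A={d,b}, int(X∖A)={}, hence cl(A)={e,g,d,b,f,a}
Orbit (k=closure, c=complement):
  1. A     = {e,g,f,a}
  2. kA    = {e,g,d,b,f,a}
  3. cA    = {d,b}
  4. ckA   = {}
  5. kcA   = {g,d,b}
  6. ckcA  = {e,f,a}
  7. kckcA = {e,b,f,a}
  8. ckckcA = {g,d}
(closed under both — stop)

8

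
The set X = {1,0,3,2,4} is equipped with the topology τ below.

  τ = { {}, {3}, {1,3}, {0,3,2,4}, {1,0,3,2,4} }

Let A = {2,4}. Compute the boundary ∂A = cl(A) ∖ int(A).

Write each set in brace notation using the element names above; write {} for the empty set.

{0,2,4}

opens ⊆ A: {}; union → int = {}
complement {1,0,3}; its interior {1,3}; cl(A) = X∖{1,3} = {0,2,4}
boundary = {0,2,4} ∖ {} = {0,2,4}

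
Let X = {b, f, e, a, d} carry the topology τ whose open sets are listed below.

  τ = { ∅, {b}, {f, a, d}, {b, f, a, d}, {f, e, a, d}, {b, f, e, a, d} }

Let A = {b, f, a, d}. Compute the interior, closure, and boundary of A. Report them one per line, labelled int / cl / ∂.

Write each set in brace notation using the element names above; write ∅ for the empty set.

U open, U⊆A: ∅, {b}, {f, a, d}, {b, f, a, d}. int(A) = ⋃ = {b, f, a, d}
X∖A={e}, int(X∖A)=∅, hence cl(A)={b, f, e, a, d}
∂A: remove int from cl → {e}

int(A) = {b, f, a, d}
cl(A)  = {b, f, e, a, d}
∂A     = {e}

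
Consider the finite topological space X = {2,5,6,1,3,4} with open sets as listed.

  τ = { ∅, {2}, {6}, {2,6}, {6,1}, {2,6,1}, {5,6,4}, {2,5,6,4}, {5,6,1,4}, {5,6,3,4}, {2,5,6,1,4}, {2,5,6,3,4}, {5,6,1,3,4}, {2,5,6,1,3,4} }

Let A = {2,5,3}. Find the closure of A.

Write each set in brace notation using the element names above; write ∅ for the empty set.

{2,5,3,4}

X∖A={6,1,4}, int(X∖A)={6,1}, hence cl(A)={2,5,3,4}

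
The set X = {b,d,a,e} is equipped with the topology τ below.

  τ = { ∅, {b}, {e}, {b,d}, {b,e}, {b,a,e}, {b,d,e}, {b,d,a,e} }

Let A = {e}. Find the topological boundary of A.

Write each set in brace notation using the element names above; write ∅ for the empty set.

interior: largest open inside A is {e} (from ∅, {e})
cl via duality: int({b,d,a}) = {b,d}, so X∖{b,d} = {a,e}
cl∖int = {a}

{a}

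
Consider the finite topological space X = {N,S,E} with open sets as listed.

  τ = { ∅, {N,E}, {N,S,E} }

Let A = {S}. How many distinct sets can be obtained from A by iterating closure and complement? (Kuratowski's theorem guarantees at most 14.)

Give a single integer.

4

complement {N,E}; its interior {N,E}; cl(A) = X∖{N,E} = {S}
With k = closure, c = complement:
  1. A     = {S}
  2. cA    = {N,E}
  3. kcA   = {N,S,E}
  4. ckcA  = ∅
k, c of each give nothing new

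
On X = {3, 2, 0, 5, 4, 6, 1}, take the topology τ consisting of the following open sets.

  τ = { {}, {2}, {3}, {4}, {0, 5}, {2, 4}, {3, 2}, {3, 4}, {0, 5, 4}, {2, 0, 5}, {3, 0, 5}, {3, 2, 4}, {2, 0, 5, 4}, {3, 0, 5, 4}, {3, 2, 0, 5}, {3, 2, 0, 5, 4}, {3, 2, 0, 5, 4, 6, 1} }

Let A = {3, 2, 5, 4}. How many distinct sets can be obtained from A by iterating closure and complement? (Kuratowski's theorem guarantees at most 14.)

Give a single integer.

X∖A={0, 6, 1}, int(X∖A)={}, hence cl(A)={3, 2, 0, 5, 4, 6, 1}
Orbit (k=closure, c=complement):
  1. A     = {3, 2, 5, 4}
  2. kA    = {3, 2, 0, 5, 4, 6, 1}
  3. cA    = {0, 6, 1}
  4. ckA   = {}
  5. kcA   = {0, 5, 6, 1}
  6. ckcA  = {3, 2, 4}
  7. kckcA = {3, 2, 4, 6, 1}
  8. ckckcA = {0, 5}
(closed under both — stop)

8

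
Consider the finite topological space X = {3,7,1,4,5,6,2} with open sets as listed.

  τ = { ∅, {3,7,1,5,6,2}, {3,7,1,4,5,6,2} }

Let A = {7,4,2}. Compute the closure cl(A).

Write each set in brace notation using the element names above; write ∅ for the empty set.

closure: X∖int(X∖A) = X∖∅ = {3,7,1,4,5,6,2}

{3,7,1,4,5,6,2}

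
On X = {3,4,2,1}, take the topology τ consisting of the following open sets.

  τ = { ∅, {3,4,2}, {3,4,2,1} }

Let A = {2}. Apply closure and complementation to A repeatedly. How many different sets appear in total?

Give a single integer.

4

X∖A={3,4,1}, int(X∖A)=∅, hence cl(A)={3,4,2,1}
Orbit (k=closure, c=complement):
  1. A     = {2}
  2. kA    = {3,4,2,1}
  3. cA    = {3,4,1}
  4. ckA   = ∅
(closed under both — stop)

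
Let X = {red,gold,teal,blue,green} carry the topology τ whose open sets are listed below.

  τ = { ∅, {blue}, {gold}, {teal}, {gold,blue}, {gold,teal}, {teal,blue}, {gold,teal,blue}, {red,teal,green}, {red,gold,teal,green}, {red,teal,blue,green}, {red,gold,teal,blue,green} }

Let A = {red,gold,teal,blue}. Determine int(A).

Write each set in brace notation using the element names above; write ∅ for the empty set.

{gold,teal,blue}

U open, U⊆A: ∅, {gold}, {teal}, {blue}, {gold,blue}, {teal,blue}, {gold,teal}, {gold,teal,blue}. int(A) = ⋃ = {gold,teal,blue}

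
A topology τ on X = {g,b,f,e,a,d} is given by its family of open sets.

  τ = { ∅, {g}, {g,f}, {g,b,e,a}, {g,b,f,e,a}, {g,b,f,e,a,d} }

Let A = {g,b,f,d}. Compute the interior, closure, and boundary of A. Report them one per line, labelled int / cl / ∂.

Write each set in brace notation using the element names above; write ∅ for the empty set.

int(A) = {g,f}
cl(A)  = {g,b,f,e,a,d}
∂A     = {b,e,a,d}

opens ⊆ A: ∅, {g}, {g,f}; union → int = {g,f}
complement {e,a}; its interior ∅; cl(A) = X∖∅ = {g,b,f,e,a,d}
boundary = {g,b,f,e,a,d} ∖ {g,f} = {b,e,a,d}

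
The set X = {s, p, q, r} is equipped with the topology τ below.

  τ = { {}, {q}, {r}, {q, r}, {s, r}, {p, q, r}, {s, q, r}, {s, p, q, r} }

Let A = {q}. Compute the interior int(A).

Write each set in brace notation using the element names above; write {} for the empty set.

open subsets of A: {}, {q}; so int(A) = {q}

{q}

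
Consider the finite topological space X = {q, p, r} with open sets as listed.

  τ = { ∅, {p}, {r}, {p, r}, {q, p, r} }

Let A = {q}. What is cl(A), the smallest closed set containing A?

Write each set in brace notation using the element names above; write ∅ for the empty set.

closure: X∖int(X∖A) = X∖{p, r} = {q}

{q}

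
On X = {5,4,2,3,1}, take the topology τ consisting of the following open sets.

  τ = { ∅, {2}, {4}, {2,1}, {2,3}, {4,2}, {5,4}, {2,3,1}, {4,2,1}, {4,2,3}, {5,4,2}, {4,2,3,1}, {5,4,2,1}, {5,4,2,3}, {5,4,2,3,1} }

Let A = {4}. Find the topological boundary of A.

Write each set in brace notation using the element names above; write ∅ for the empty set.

{5}

opens ⊆ A: ∅, {4}; union → int = {4}
complement {5,2,3,1}; its interior {2,3,1}; cl(A) = X∖{2,3,1} = {5,4}
boundary = {5,4} ∖ {4} = {5}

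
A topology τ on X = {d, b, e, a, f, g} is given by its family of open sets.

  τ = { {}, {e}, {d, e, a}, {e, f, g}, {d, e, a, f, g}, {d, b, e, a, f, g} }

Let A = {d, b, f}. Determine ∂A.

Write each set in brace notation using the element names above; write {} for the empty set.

{d, b, a, f, g}

opens ⊆ A: {}; union → int = {}
complement {e, a, g}; its interior {e}; cl(A) = X∖{e} = {d, b, a, f, g}
boundary = {d, b, a, f, g} ∖ {} = {d, b, a, f, g}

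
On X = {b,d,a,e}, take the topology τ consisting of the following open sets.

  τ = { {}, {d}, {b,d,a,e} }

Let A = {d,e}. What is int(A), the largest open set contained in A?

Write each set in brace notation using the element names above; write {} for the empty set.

{d}

U open, U⊆A: {}, {d}. int(A) = ⋃ = {d}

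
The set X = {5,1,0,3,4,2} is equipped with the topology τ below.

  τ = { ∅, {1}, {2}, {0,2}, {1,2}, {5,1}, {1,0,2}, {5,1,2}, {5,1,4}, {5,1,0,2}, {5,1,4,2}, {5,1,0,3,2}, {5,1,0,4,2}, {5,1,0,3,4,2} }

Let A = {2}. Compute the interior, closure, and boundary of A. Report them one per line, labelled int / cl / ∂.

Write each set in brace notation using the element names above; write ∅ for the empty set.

int(A) = {2}
cl(A)  = {0,3,2}
∂A     = {0,3}

interior: largest open inside A is {2} (from ∅, {2})
cl via duality: int({5,1,0,3,4}) = {5,1,4}, so X∖{5,1,4} = {0,3,2}
cl∖int = {0,3}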